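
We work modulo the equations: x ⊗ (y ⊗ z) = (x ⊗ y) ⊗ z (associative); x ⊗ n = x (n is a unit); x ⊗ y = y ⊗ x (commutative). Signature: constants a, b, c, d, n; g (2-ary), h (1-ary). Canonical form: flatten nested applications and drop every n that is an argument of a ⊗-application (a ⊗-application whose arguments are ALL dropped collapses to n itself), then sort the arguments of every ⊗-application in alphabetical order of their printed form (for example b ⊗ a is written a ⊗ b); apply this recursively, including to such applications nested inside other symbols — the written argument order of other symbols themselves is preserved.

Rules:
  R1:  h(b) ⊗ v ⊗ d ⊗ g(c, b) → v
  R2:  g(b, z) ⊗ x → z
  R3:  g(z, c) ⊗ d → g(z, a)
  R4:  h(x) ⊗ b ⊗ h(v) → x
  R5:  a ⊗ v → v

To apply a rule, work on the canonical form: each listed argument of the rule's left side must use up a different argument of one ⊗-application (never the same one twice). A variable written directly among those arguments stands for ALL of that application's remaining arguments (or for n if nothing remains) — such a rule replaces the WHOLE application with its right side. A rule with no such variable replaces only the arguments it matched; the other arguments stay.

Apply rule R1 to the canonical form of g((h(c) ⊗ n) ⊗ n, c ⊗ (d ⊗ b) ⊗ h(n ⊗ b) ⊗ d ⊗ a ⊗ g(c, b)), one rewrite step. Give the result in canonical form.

Answer: g(h(c), a ⊗ b ⊗ c ⊗ d)

Derivation:
Canonical form:  g(h(c), a ⊗ b ⊗ c ⊗ d ⊗ d ⊗ g(c, b) ⊗ h(b))
R1 matches:  uses d, g(c, b), h(b);  v := a ⊗ b ⊗ c ⊗ d
The extension variable absorbs all remaining arguments, so the whole application is rewritten.
New term:  g(h(c), a ⊗ b ⊗ c ⊗ d)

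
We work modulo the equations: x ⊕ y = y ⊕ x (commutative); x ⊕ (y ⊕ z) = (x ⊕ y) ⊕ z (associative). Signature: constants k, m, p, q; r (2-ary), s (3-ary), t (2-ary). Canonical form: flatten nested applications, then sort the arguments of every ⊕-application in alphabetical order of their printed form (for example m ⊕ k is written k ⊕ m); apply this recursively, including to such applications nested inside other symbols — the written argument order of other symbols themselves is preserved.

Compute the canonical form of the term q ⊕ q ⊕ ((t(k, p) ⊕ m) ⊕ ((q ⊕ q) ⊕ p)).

Merge nested applications:  q ⊕ q ⊕ t(k, p) ⊕ m ⊕ q ⊕ q ⊕ p
Sort arguments:  m ⊕ p ⊕ q ⊕ q ⊕ q ⊕ q ⊕ t(k, p)

Answer: m ⊕ p ⊕ q ⊕ q ⊕ q ⊕ q ⊕ t(k, p)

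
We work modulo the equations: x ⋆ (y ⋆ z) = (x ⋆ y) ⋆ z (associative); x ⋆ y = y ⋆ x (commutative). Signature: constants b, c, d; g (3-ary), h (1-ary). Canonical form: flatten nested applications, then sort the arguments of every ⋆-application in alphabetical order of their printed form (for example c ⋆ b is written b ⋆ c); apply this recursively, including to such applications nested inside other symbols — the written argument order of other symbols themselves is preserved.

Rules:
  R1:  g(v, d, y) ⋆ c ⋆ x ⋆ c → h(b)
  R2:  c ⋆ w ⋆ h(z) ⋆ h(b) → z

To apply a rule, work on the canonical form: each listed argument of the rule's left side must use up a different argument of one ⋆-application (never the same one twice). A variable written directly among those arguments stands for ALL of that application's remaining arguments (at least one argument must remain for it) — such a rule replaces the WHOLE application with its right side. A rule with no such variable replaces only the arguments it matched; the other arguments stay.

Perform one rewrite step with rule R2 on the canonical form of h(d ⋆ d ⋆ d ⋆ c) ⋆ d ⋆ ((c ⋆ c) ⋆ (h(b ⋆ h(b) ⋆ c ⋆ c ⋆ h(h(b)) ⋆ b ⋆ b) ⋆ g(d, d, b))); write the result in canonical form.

Canonical form:  c ⋆ c ⋆ d ⋆ g(d, d, b) ⋆ h(b ⋆ b ⋆ b ⋆ c ⋆ c ⋆ h(b) ⋆ h(h(b))) ⋆ h(c ⋆ d ⋆ d ⋆ d)
Apply R2:  consuming c, h(b), h(h(b));  w := b ⋆ b ⋆ b ⋆ c, z := h(b)
Every leftover argument binds to the variable; the entire application is replaced.
Giving:  c ⋆ c ⋆ d ⋆ g(d, d, b) ⋆ h(c ⋆ d ⋆ d ⋆ d) ⋆ h(h(b))

Answer: c ⋆ c ⋆ d ⋆ g(d, d, b) ⋆ h(c ⋆ d ⋆ d ⋆ d) ⋆ h(h(b))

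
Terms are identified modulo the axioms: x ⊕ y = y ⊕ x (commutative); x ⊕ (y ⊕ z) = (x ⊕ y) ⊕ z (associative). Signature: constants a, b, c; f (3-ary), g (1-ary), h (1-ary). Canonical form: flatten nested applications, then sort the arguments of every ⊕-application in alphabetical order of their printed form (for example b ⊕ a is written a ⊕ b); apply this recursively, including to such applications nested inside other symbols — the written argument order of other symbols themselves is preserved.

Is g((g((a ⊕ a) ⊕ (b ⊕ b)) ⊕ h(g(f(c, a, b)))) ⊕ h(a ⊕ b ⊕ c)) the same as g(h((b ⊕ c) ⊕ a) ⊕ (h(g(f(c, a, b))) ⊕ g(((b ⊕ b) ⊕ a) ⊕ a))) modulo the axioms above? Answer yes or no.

Left:  g((g((a ⊕ a) ⊕ (b ⊕ b)) ⊕ h(g(f(c, a, b)))) ⊕ h(a ⊕ b ⊕ c))
  Work inside:  (g((a ⊕ a) ⊕ (b ⊕ b)) ⊕ h(g(f(c, a, b)))) ⊕ h(a ⊕ b ⊕ c)
  Un-nest:  g((a ⊕ a) ⊕ (b ⊕ b)) ⊕ h(g(f(c, a, b))) ⊕ h(a ⊕ b ⊕ c)
  Canonicalize subterm:  g((a ⊕ a) ⊕ (b ⊕ b))  →  g(a ⊕ a ⊕ b ⊕ b)
  Sort:  g(a ⊕ a ⊕ b ⊕ b) ⊕ h(a ⊕ b ⊕ c) ⊕ h(g(f(c, a, b)))
  Reassemble:  g(g(a ⊕ a ⊕ b ⊕ b) ⊕ h(a ⊕ b ⊕ c) ⊕ h(g(f(c, a, b))))
Right:  g(h((b ⊕ c) ⊕ a) ⊕ (h(g(f(c, a, b))) ⊕ g(((b ⊕ b) ⊕ a) ⊕ a)))
  Focus inside:  h((b ⊕ c) ⊕ a) ⊕ (h(g(f(c, a, b))) ⊕ g(((b ⊕ b) ⊕ a) ⊕ a))
  Merge nested applications:  h((b ⊕ c) ⊕ a) ⊕ h(g(f(c, a, b))) ⊕ g(((b ⊕ b) ⊕ a) ⊕ a)
  Simplify inside:  h((b ⊕ c) ⊕ a)  →  h(a ⊕ b ⊕ c)
  Inside:  g(((b ⊕ b) ⊕ a) ⊕ a)  →  g(a ⊕ a ⊕ b ⊕ b)
  Sort:  g(a ⊕ a ⊕ b ⊕ b) ⊕ h(a ⊕ b ⊕ c) ⊕ h(g(f(c, a, b)))
  Rebuild:  g(g(a ⊕ a ⊕ b ⊕ b) ⊕ h(a ⊕ b ⊕ c) ⊕ h(g(f(c, a, b))))

Answer: yes — both canonical forms are g(g(a ⊕ a ⊕ b ⊕ b) ⊕ h(a ⊕ b ⊕ c) ⊕ h(g(f(c, a, b))))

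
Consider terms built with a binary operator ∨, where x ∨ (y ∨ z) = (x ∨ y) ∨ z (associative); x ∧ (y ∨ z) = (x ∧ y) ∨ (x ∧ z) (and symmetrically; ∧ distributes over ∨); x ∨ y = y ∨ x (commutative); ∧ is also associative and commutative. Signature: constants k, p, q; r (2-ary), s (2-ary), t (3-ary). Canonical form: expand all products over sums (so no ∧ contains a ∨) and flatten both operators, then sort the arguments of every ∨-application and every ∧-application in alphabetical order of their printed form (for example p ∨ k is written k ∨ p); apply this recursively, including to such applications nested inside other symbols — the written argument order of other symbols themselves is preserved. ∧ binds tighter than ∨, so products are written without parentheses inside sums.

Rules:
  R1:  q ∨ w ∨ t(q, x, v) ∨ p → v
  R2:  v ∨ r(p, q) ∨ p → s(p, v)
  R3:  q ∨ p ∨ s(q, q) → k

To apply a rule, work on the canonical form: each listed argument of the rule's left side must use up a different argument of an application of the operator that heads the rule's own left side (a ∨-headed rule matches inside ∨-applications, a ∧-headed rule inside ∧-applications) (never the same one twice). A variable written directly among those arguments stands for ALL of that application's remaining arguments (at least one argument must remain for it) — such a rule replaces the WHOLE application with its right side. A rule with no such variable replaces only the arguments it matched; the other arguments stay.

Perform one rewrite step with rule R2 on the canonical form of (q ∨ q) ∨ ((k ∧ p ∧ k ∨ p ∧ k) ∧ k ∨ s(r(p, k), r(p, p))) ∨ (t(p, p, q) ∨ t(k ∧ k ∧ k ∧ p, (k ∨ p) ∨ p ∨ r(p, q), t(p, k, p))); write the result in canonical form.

Canonical form:  k ∧ k ∧ k ∧ p ∨ k ∧ k ∧ p ∨ q ∨ q ∨ s(r(p, k), r(p, p)) ∨ t(k ∧ k ∧ k ∧ p, k ∨ p ∨ p ∨ r(p, q), t(p, k, p)) ∨ t(p, p, q)
R2 matches:  uses p, r(p, q);  v := k ∨ p
The variable takes the whole remainder — replace the entire application.
Result:  k ∧ k ∧ k ∧ p ∨ k ∧ k ∧ p ∨ q ∨ q ∨ s(r(p, k), r(p, p)) ∨ t(k ∧ k ∧ k ∧ p, s(p, k ∨ p), t(p, k, p)) ∨ t(p, p, q)

Answer: k ∧ k ∧ k ∧ p ∨ k ∧ k ∧ p ∨ q ∨ q ∨ s(r(p, k), r(p, p)) ∨ t(k ∧ k ∧ k ∧ p, s(p, k ∨ p), t(p, k, p)) ∨ t(p, p, q)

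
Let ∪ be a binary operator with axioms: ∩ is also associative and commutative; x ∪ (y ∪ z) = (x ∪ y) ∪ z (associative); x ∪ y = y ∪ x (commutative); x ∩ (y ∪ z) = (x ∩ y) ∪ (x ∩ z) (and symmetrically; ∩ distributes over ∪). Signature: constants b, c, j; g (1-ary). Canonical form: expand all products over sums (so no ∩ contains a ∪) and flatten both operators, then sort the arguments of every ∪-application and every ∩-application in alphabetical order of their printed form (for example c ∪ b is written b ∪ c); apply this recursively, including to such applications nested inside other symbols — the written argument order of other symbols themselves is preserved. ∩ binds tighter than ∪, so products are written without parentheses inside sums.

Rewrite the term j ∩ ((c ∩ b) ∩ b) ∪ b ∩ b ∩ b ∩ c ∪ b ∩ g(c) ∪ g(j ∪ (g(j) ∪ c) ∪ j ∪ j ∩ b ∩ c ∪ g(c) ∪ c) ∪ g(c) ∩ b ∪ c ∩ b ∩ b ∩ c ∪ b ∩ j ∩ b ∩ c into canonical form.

Answer: b ∩ b ∩ b ∩ c ∪ b ∩ b ∩ c ∩ c ∪ b ∩ b ∩ c ∩ j ∪ b ∩ b ∩ c ∩ j ∪ b ∩ g(c) ∪ b ∩ g(c) ∪ g(b ∩ c ∩ j ∪ c ∪ c ∪ g(c) ∪ g(j) ∪ j ∪ j)

Derivation:
Merge nested applications:  b ∩ b ∩ c ∩ j ∪ b ∩ b ∩ b ∩ c ∪ b ∩ g(c) ∪ g(b ∩ c ∩ j ∪ c ∪ c ∪ g(c) ∪ g(j) ∪ j ∪ j) ∪ b ∩ g(c) ∪ b ∩ b ∩ c ∩ c ∪ b ∩ b ∩ c ∩ j
Sort:  b ∩ b ∩ b ∩ c ∪ b ∩ b ∩ c ∩ c ∪ b ∩ b ∩ c ∩ j ∪ b ∩ b ∩ c ∩ j ∪ b ∩ g(c) ∪ b ∩ g(c) ∪ g(b ∩ c ∩ j ∪ c ∪ c ∪ g(c) ∪ g(j) ∪ j ∪ j)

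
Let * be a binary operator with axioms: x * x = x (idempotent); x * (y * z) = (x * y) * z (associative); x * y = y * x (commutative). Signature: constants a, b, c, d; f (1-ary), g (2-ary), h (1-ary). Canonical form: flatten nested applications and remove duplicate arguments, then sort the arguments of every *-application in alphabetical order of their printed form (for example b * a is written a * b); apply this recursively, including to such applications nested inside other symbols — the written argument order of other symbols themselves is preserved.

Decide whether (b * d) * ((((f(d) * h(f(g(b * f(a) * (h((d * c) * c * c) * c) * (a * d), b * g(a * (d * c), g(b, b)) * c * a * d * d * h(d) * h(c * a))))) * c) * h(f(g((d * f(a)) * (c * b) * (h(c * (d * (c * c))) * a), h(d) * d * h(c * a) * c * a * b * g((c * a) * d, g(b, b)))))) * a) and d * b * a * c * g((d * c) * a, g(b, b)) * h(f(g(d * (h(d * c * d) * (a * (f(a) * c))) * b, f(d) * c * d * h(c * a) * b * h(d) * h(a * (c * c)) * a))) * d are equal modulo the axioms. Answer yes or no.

Left:  (b * d) * ((((f(d) * h(f(g(b * f(a) * (h((d * c) * c * c) * c) * (a * d), b * g(a * (d * c), g(b, b)) * c * a * d * d * h(d) * h(c * a))))) * c) * h(f(g((d * f(a)) * (c * b) * (h(c * (d * (c * c))) * a), h(d) * d * h(c * a) * c * a * b * g((c * a) * d, g(b, b)))))) * a)
  Un-nest:  b * d * f(d) * h(f(g(b * f(a) * (h((d * c) * c * c) * c) * (a * d), b * g(a * (d * c), g(b, b)) * c * a * d * d * h(d) * h(c * a)))) * c * h(f(g((d * f(a)) * (c * b) * (h(c * (d * (c * c))) * a), h(d) * d * h(c * a) * c * a * b * g((c * a) * d, g(b, b))))) * a
  Inside:  h(f(g(b * f(a) * (h((d * c) * c * c) * c) * (a * d), b * g(a * (d * c), g(b, b)) * c * a * d * d * h(d) * h(c * a))))  →  h(f(g(a * b * c * d * f(a) * h(c * d), a * b * c * d * g(a * c * d, g(b, b)) * h(a * c) * h(d))))
  Simplify inside:  h(f(g((d * f(a)) * (c * b) * (h(c * (d * (c * c))) * a), h(d) * d * h(c * a) * c * a * b * g((c * a) * d, g(b, b)))))  →  h(f(g(a * b * c * d * f(a) * h(c * d), a * b * c * d * g(a * c * d, g(b, b)) * h(a * c) * h(d))))
  Idempotence:  drop duplicate h(f(g(a * b * c * d * f(a) * h(c * d), a * b * c * d * g(a * c * d, g(b, b)) * h(a * c) * h(d))))
  Sort arguments:  a * b * c * d * f(d) * h(f(g(a * b * c * d * f(a) * h(c * d), a * b * c * d * g(a * c * d, g(b, b)) * h(a * c) * h(d))))
Right:  d * b * a * c * g((d * c) * a, g(b, b)) * h(f(g(d * (h(d * c * d) * (a * (f(a) * c))) * b, f(d) * c * d * h(c * a) * b * h(d) * h(a * (c * c)) * a))) * d
  Canonicalize subterm:  g((d * c) * a, g(b, b))  →  g(a * c * d, g(b, b))
  Simplify inside:  h(f(g(d * (h(d * c * d) * (a * (f(a) * c))) * b, f(d) * c * d * h(c * a) * b * h(d) * h(a * (c * c)) * a)))  →  h(f(g(a * b * c * d * f(a) * h(c * d), a * b * c * d * f(d) * h(a * c) * h(d))))
  Drop duplicates:  drop duplicate d
  Sort:  a * b * c * d * g(a * c * d, g(b, b)) * h(f(g(a * b * c * d * f(a) * h(c * d), a * b * c * d * f(d) * h(a * c) * h(d))))

Answer: no — a * b * c * d * f(d) * h(f(g(a * b * c * d * f(a) * h(c * d), a * b * c * d * g(a * c * d, g(b, b)) * h(a * c) * h(d)))) vs a * b * c * d * g(a * c * d, g(b, b)) * h(f(g(a * b * c * d * f(a) * h(c * d), a * b * c * d * f(d) * h(a * c) * h(d))))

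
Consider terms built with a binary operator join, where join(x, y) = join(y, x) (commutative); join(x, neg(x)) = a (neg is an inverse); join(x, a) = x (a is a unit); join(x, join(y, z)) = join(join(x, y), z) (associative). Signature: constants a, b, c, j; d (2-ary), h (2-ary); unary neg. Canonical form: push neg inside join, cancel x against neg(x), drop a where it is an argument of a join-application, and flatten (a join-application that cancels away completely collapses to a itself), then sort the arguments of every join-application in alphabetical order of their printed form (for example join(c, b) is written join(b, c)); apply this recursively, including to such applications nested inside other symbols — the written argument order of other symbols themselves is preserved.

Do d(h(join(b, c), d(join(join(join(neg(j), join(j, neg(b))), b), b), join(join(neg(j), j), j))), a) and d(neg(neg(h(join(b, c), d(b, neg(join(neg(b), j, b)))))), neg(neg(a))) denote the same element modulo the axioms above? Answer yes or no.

Answer: no — d(h(join(b, c), d(b, j)), a) vs d(h(join(b, c), d(b, neg(j))), a)

Derivation:
Left:  d(h(join(b, c), d(join(join(join(neg(j), join(j, neg(b))), b), b), join(join(neg(j), j), j))), a)
  Focus inside:  join(join(join(neg(j), join(j, neg(b))), b), b)
  Cancel inverse pairs:  j cancels
  Collect terms:  b
  Put back:  d(h(join(b, c), d(b, j)), a)
Right:  d(neg(neg(h(join(b, c), d(b, neg(join(neg(b), j, b)))))), neg(neg(a)))
  Descend into:  join(neg(b), j, b)
  Cancel inverse pairs:  b cancels
  Collect terms:  j
  Reassemble:  d(h(join(b, c), d(b, neg(j))), a)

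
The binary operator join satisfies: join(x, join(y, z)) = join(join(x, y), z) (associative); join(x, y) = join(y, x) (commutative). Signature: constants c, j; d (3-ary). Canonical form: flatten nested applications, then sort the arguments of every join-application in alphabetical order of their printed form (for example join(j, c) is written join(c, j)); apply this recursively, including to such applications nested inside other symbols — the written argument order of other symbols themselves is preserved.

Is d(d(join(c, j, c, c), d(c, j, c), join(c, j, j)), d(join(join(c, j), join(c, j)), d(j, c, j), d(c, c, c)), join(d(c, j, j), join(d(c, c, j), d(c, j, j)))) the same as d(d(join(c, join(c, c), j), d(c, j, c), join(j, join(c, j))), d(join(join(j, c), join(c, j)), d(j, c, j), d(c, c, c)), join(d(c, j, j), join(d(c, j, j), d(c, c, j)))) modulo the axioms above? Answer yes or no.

Answer: yes — both canonical forms are d(d(join(c, c, c, j), d(c, j, c), join(c, j, j)), d(join(c, c, j, j), d(j, c, j), d(c, c, c)), join(d(c, c, j), d(c, j, j), d(c, j, j)))

Derivation:
Left:  d(d(join(c, j, c, c), d(c, j, c), join(c, j, j)), d(join(join(c, j), join(c, j)), d(j, c, j), d(c, c, c)), join(d(c, j, j), join(d(c, c, j), d(c, j, j))))
  Focus inside:  join(d(c, j, j), join(d(c, c, j), d(c, j, j)))
  Un-nest:  join(d(c, j, j), d(c, c, j), d(c, j, j))
  Sort:  join(d(c, c, j), d(c, j, j), d(c, j, j))
  Reassemble:  d(d(join(c, c, c, j), d(c, j, c), join(c, j, j)), d(join(c, c, j, j), d(j, c, j), d(c, c, c)), join(d(c, c, j), d(c, j, j), d(c, j, j)))
Right:  d(d(join(c, join(c, c), j), d(c, j, c), join(j, join(c, j))), d(join(join(j, c), join(c, j)), d(j, c, j), d(c, c, c)), join(d(c, j, j), join(d(c, j, j), d(c, c, j))))
  Focus inside:  join(d(c, j, j), join(d(c, j, j), d(c, c, j)))
  Merge nested applications:  join(d(c, j, j), d(c, j, j), d(c, c, j))
  Sort arguments:  join(d(c, c, j), d(c, j, j), d(c, j, j))
  Put back:  d(d(join(c, c, c, j), d(c, j, c), join(c, j, j)), d(join(c, c, j, j), d(j, c, j), d(c, c, c)), join(d(c, c, j), d(c, j, j), d(c, j, j)))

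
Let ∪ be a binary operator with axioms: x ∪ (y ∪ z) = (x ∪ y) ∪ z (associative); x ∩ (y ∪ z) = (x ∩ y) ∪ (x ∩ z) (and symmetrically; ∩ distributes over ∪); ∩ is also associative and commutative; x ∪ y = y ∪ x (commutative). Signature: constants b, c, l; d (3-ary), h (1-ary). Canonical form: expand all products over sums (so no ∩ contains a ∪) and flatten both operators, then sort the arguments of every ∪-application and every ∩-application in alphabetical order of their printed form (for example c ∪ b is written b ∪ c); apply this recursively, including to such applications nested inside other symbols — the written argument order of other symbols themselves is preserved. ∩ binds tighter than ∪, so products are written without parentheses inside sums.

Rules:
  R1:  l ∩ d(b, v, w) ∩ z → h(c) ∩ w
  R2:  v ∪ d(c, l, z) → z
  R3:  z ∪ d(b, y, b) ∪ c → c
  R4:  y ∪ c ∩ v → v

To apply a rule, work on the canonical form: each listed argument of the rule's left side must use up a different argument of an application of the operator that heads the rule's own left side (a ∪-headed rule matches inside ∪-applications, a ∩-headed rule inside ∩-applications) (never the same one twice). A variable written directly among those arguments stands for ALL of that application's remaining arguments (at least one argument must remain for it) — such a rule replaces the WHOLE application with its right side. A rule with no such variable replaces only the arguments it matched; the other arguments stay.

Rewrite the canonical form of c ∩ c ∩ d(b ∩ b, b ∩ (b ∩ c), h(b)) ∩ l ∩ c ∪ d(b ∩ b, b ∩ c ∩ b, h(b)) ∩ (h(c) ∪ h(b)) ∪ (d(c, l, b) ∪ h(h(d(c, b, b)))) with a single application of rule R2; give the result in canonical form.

Canonical form:  c ∩ c ∩ c ∩ d(b ∩ b, b ∩ b ∩ c, h(b)) ∩ l ∪ d(b ∩ b, b ∩ b ∩ c, h(b)) ∩ h(b) ∪ d(b ∩ b, b ∩ b ∩ c, h(b)) ∩ h(c) ∪ d(c, l, b) ∪ h(h(d(c, b, b)))
Match R2:  consume d(c, l, b);  v := c ∩ c ∩ c ∩ d(b ∩ b, b ∩ b ∩ c, h(b)) ∩ l ∪ d(b ∩ b, b ∩ b ∩ c, h(b)) ∩ h(b) ∪ d(b ∩ b, b ∩ b ∩ c, h(b)) ∩ h(c) ∪ h(h(d(c, b, b))), z := b
Every leftover argument binds to the variable; the entire application is replaced.
New term:  b

Answer: b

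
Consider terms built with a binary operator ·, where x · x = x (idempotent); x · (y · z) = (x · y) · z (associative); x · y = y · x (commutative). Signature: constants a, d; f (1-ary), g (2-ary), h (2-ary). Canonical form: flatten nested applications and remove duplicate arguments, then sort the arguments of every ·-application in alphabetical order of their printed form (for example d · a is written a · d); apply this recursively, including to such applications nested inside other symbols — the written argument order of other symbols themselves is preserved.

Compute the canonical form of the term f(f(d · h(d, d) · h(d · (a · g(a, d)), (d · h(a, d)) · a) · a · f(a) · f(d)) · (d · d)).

Focus inside:  f(d · h(d, d) · h(d · (a · g(a, d)), (d · h(a, d)) · a) · a · f(a) · f(d)) · (d · d)
Un-nest:  f(d · h(d, d) · h(d · (a · g(a, d)), (d · h(a, d)) · a) · a · f(a) · f(d)) · d · d
Simplify inside:  f(d · h(d, d) · h(d · (a · g(a, d)), (d · h(a, d)) · a) · a · f(a) · f(d))  →  f(a · d · f(a) · f(d) · h(a · d · g(a, d), a · d · h(a, d)) · h(d, d))
Drop duplicates:  drop duplicate d
Sort:  d · f(a · d · f(a) · f(d) · h(a · d · g(a, d), a · d · h(a, d)) · h(d, d))
Rebuild:  f(d · f(a · d · f(a) · f(d) · h(a · d · g(a, d), a · d · h(a, d)) · h(d, d)))

Answer: f(d · f(a · d · f(a) · f(d) · h(a · d · g(a, d), a · d · h(a, d)) · h(d, d)))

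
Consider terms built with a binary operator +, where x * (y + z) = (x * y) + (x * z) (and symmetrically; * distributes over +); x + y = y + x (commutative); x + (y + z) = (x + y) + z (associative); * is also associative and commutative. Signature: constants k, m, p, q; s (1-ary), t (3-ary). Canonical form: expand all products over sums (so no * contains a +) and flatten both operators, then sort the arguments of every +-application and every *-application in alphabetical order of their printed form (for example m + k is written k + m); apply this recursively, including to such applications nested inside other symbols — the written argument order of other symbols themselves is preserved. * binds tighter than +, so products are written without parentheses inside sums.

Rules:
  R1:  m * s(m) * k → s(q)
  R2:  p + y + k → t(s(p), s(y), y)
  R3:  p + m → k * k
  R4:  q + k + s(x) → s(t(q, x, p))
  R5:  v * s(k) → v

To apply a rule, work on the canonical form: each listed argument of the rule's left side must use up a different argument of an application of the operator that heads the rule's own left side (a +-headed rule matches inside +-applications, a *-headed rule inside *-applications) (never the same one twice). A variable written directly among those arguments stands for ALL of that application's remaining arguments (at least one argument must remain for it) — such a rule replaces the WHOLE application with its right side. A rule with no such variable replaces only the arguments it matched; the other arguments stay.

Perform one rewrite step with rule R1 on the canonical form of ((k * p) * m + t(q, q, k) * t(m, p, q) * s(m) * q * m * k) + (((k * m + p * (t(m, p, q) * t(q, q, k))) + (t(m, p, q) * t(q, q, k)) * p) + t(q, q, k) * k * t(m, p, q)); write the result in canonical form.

Canonical form:  k * m + k * m * p + k * m * q * s(m) * t(m, p, q) * t(q, q, k) + k * t(m, p, q) * t(q, q, k) + p * t(m, p, q) * t(q, q, k) + p * t(m, p, q) * t(q, q, k)
R1 matches:  uses k, m, s(m)
New term:  k * m + k * m * p + k * t(m, p, q) * t(q, q, k) + p * t(m, p, q) * t(q, q, k) + p * t(m, p, q) * t(q, q, k) + q * s(q) * t(m, p, q) * t(q, q, k)

Answer: k * m + k * m * p + k * t(m, p, q) * t(q, q, k) + p * t(m, p, q) * t(q, q, k) + p * t(m, p, q) * t(q, q, k) + q * s(q) * t(m, p, q) * t(q, q, k)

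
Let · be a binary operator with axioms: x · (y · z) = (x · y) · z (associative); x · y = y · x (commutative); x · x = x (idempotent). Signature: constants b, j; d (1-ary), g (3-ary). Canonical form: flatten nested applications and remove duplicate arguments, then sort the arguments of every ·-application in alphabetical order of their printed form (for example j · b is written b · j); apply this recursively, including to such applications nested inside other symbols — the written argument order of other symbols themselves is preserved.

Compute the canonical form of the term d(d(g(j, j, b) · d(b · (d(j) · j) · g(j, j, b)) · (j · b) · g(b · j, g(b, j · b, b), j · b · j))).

Answer: d(d(b · d(b · d(j) · g(j, j, b) · j) · g(b · j, g(b, b · j, b), b · j) · g(j, j, b) · j))

Derivation:
Focus inside:  g(j, j, b) · d(b · (d(j) · j) · g(j, j, b)) · (j · b) · g(b · j, g(b, j · b, b), j · b · j)
Flatten:  g(j, j, b) · d(b · (d(j) · j) · g(j, j, b)) · j · b · g(b · j, g(b, j · b, b), j · b · j)
Simplify inside:  d(b · (d(j) · j) · g(j, j, b))  →  d(b · d(j) · g(j, j, b) · j)
Inside:  g(b · j, g(b, j · b, b), j · b · j)  →  g(b · j, g(b, b · j, b), b · j)
Sort arguments:  b · d(b · d(j) · g(j, j, b) · j) · g(b · j, g(b, b · j, b), b · j) · g(j, j, b) · j
Rebuild:  d(d(b · d(b · d(j) · g(j, j, b) · j) · g(b · j, g(b, b · j, b), b · j) · g(j, j, b) · j))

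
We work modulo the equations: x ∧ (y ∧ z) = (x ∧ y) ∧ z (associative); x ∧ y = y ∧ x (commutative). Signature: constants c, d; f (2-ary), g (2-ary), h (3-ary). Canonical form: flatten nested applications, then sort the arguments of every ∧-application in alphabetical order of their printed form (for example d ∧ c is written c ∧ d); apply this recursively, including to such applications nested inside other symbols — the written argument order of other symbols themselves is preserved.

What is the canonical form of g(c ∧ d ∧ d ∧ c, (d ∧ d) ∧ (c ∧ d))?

Focus inside:  (d ∧ d) ∧ (c ∧ d)
Un-nest:  d ∧ d ∧ c ∧ d
Sort arguments:  c ∧ d ∧ d ∧ d
Reassemble:  g(c ∧ c ∧ d ∧ d, c ∧ d ∧ d ∧ d)

Answer: g(c ∧ c ∧ d ∧ d, c ∧ d ∧ d ∧ d)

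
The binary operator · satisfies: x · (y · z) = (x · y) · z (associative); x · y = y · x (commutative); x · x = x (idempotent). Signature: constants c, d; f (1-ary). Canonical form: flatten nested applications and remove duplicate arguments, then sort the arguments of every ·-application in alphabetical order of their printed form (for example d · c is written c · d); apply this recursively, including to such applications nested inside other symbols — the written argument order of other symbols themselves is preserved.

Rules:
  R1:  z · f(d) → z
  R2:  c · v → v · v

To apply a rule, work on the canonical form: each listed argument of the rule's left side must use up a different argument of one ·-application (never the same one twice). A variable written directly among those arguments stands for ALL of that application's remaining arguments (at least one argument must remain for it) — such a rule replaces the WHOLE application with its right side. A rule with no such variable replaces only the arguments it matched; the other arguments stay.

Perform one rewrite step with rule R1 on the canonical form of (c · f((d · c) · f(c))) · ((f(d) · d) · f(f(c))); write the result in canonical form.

Canonical form:  c · d · f(c · d · f(c)) · f(d) · f(f(c))
Match R1:  consume f(d);  z := c · d · f(c · d · f(c)) · f(f(c))
The extension variable absorbs all remaining arguments, so the whole application is rewritten.
Result:  c · d · f(c · d · f(c)) · f(f(c))

Answer: c · d · f(c · d · f(c)) · f(f(c))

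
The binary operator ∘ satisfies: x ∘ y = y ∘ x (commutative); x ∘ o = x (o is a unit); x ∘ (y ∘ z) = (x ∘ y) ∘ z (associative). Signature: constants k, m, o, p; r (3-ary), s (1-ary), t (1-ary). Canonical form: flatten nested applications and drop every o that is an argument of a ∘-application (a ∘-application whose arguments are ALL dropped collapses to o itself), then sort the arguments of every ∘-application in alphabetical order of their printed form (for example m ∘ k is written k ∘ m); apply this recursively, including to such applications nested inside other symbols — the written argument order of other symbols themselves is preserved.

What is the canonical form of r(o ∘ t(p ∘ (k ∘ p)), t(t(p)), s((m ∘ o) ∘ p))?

Answer: r(t(k ∘ p ∘ p), t(t(p)), s(m ∘ p))

Derivation:
Focus inside:  o ∘ t(p ∘ (k ∘ p))
Simplify inside:  t(p ∘ (k ∘ p))  →  t(k ∘ p ∘ p)
Unit:  drop o
Sort arguments:  t(k ∘ p ∘ p)
Reassemble:  r(t(k ∘ p ∘ p), t(t(p)), s(m ∘ p))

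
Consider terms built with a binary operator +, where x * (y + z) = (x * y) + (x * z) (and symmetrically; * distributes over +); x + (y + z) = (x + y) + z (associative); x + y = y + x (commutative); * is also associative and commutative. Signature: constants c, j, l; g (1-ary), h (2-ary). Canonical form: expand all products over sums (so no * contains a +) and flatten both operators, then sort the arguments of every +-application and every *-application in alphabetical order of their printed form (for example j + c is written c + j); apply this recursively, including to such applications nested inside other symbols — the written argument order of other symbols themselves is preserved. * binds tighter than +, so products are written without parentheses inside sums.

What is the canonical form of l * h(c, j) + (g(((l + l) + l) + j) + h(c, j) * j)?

Answer: g(j + l + l + l) + h(c, j) * j + h(c, j) * l

Derivation:
Un-nest:  h(c, j) * l + g(j + l + l + l) + h(c, j) * j
Sort:  g(j + l + l + l) + h(c, j) * j + h(c, j) * l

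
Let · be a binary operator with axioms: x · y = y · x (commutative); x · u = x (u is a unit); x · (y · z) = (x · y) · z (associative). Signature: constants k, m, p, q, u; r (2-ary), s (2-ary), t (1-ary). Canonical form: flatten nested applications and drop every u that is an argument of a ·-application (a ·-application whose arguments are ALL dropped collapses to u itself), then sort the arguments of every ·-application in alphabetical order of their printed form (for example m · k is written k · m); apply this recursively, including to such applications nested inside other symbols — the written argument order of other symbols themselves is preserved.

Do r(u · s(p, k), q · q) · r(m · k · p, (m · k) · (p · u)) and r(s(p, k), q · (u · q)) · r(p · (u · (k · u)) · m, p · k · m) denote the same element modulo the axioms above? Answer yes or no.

Answer: yes — both canonical forms are r(k · m · p, k · m · p) · r(s(p, k), q · q)

Derivation:
Left:  r(u · s(p, k), q · q) · r(m · k · p, (m · k) · (p · u))
  Inside:  r(u · s(p, k), q · q)  →  r(s(p, k), q · q)
  Canonicalize subterm:  r(m · k · p, (m · k) · (p · u))  →  r(k · m · p, k · m · p)
  Sort arguments:  r(k · m · p, k · m · p) · r(s(p, k), q · q)
Right:  r(s(p, k), q · (u · q)) · r(p · (u · (k · u)) · m, p · k · m)
  Simplify inside:  r(s(p, k), q · (u · q))  →  r(s(p, k), q · q)
  Inside:  r(p · (u · (k · u)) · m, p · k · m)  →  r(k · m · p, k · m · p)
  Order the arguments:  r(k · m · p, k · m · p) · r(s(p, k), q · q)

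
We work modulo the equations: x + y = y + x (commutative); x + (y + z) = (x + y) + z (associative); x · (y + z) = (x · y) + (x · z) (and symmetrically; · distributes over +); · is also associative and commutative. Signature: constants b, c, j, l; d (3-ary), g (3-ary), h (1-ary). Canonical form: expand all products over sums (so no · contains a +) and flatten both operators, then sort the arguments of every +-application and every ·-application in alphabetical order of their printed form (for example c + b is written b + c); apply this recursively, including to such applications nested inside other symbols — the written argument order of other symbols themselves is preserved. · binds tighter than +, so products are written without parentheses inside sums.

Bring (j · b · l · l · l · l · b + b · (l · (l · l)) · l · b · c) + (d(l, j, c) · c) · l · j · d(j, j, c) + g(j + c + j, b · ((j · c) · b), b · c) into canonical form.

Un-nest:  b · b · j · l · l · l · l + b · b · c · l · l · l · l + c · d(j, j, c) · d(l, j, c) · j · l + g(c + j + j, b · b · c · j, b · c)
Order the arguments:  b · b · c · l · l · l · l + b · b · j · l · l · l · l + c · d(j, j, c) · d(l, j, c) · j · l + g(c + j + j, b · b · c · j, b · c)

Answer: b · b · c · l · l · l · l + b · b · j · l · l · l · l + c · d(j, j, c) · d(l, j, c) · j · l + g(c + j + j, b · b · c · j, b · c)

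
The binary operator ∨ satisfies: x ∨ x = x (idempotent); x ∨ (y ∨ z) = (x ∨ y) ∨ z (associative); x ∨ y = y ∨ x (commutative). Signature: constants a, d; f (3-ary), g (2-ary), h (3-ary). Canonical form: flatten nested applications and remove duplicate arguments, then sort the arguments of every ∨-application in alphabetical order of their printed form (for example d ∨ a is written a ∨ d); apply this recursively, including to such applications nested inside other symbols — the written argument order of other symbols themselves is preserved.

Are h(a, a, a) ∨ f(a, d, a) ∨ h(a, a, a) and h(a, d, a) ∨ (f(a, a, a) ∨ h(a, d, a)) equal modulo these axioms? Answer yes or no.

Answer: no — f(a, d, a) ∨ h(a, a, a) vs f(a, a, a) ∨ h(a, d, a)

Derivation:
Left:  h(a, a, a) ∨ f(a, d, a) ∨ h(a, a, a)
  Idempotence:  drop duplicate h(a, a, a)
  Sort arguments:  f(a, d, a) ∨ h(a, a, a)
Right:  h(a, d, a) ∨ (f(a, a, a) ∨ h(a, d, a))
  Un-nest:  h(a, d, a) ∨ f(a, a, a) ∨ h(a, d, a)
  Deduplicate:  drop duplicate h(a, d, a)
  Sort:  f(a, a, a) ∨ h(a, d, a)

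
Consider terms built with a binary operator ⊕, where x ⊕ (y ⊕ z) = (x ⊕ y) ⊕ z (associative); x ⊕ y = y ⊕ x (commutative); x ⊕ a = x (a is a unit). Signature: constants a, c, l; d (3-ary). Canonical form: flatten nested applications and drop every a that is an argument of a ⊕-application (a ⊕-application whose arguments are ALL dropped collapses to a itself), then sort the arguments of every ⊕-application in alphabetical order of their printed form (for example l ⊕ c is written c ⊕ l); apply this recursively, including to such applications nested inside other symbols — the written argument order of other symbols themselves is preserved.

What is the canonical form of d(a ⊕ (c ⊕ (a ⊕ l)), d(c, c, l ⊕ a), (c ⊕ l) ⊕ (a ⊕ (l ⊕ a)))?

Descend into:  (c ⊕ l) ⊕ (a ⊕ (l ⊕ a))
Merge nested applications:  c ⊕ l ⊕ a ⊕ l ⊕ a
Unit:  drop a (×2)
Order the arguments:  c ⊕ l ⊕ l
Put back:  d(c ⊕ l, d(c, c, l), c ⊕ l ⊕ l)

Answer: d(c ⊕ l, d(c, c, l), c ⊕ l ⊕ l)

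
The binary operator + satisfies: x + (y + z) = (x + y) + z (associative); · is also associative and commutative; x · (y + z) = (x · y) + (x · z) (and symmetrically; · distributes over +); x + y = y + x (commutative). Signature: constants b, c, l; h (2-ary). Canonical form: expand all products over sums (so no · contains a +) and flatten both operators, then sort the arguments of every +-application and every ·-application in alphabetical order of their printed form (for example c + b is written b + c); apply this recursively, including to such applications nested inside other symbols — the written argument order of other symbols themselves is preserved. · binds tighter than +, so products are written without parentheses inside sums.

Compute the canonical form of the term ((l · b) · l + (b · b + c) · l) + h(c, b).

Distribute:  b · l · l + b · b · l + c · l + h(c, b)
Sort arguments:  b · b · l + b · l · l + c · l + h(c, b)

Answer: b · b · l + b · l · l + c · l + h(c, b)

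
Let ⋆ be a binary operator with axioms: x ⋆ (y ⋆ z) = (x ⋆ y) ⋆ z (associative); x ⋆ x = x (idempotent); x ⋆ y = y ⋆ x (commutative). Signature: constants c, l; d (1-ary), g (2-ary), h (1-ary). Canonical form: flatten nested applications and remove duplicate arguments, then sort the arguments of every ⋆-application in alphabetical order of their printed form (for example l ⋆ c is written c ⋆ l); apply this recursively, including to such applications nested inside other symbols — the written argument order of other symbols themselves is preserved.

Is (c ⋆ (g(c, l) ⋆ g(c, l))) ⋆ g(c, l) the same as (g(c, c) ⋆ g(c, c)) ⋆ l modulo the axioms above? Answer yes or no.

Answer: no — c ⋆ g(c, l) vs g(c, c) ⋆ l

Derivation:
Left:  (c ⋆ (g(c, l) ⋆ g(c, l))) ⋆ g(c, l)
  Flatten:  c ⋆ g(c, l) ⋆ g(c, l) ⋆ g(c, l)
  Deduplicate:  drop duplicate g(c, l), g(c, l)
  Sort:  c ⋆ g(c, l)
Right:  (g(c, c) ⋆ g(c, c)) ⋆ l
  Flatten:  g(c, c) ⋆ g(c, c) ⋆ l
  Idempotence:  drop duplicate g(c, c)
  Order the arguments:  g(c, c) ⋆ l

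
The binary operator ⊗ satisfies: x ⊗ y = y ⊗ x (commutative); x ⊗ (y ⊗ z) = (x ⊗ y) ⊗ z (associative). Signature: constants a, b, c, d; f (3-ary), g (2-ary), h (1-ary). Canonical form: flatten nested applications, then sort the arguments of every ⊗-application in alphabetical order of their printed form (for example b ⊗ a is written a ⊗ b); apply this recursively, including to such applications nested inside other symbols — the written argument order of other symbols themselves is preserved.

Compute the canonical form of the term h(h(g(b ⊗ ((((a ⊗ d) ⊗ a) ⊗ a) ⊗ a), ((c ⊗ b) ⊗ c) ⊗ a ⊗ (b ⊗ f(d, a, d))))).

Answer: h(h(g(a ⊗ a ⊗ a ⊗ a ⊗ b ⊗ d, a ⊗ b ⊗ b ⊗ c ⊗ c ⊗ f(d, a, d))))

Derivation:
Work inside:  ((c ⊗ b) ⊗ c) ⊗ a ⊗ (b ⊗ f(d, a, d))
Un-nest:  c ⊗ b ⊗ c ⊗ a ⊗ b ⊗ f(d, a, d)
Order the arguments:  a ⊗ b ⊗ b ⊗ c ⊗ c ⊗ f(d, a, d)
Reassemble:  h(h(g(a ⊗ a ⊗ a ⊗ a ⊗ b ⊗ d, a ⊗ b ⊗ b ⊗ c ⊗ c ⊗ f(d, a, d))))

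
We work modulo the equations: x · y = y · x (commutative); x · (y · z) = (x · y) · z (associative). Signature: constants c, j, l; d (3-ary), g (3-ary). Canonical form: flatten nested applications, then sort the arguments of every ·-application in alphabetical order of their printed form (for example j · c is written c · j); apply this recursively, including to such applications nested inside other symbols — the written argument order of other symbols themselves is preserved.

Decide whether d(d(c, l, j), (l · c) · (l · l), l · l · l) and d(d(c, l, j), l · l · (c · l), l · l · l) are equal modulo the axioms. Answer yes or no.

Answer: yes — both canonical forms are d(d(c, l, j), c · l · l · l, l · l · l)

Derivation:
Left:  d(d(c, l, j), (l · c) · (l · l), l · l · l)
  Descend into:  (l · c) · (l · l)
  Merge nested applications:  l · c · l · l
  Sort arguments:  c · l · l · l
  Reassemble:  d(d(c, l, j), c · l · l · l, l · l · l)
Right:  d(d(c, l, j), l · l · (c · l), l · l · l)
  Descend into:  l · l · (c · l)
  Flatten:  l · l · c · l
  Sort:  c · l · l · l
  Reassemble:  d(d(c, l, j), c · l · l · l, l · l · l)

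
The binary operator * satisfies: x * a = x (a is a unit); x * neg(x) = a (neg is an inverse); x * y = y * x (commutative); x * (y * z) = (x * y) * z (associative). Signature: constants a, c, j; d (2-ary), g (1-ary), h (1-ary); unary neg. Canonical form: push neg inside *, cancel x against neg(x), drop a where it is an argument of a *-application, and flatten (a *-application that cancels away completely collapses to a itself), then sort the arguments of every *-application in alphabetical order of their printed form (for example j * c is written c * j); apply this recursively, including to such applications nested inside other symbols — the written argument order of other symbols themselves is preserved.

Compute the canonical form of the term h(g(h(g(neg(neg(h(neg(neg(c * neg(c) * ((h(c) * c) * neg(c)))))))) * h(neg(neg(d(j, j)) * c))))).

Work inside:  g(neg(neg(h(neg(neg(c * neg(c) * ((h(c) * c) * neg(c)))))))) * h(neg(neg(d(j, j)) * c))
Push neg inside:  distribute neg over * and collapse double neg
Collect terms:  g(h(h(c))) * h(d(j, j) * neg(c))
Put back:  h(g(h(g(h(h(c))) * h(d(j, j) * neg(c)))))

Answer: h(g(h(g(h(h(c))) * h(d(j, j) * neg(c)))))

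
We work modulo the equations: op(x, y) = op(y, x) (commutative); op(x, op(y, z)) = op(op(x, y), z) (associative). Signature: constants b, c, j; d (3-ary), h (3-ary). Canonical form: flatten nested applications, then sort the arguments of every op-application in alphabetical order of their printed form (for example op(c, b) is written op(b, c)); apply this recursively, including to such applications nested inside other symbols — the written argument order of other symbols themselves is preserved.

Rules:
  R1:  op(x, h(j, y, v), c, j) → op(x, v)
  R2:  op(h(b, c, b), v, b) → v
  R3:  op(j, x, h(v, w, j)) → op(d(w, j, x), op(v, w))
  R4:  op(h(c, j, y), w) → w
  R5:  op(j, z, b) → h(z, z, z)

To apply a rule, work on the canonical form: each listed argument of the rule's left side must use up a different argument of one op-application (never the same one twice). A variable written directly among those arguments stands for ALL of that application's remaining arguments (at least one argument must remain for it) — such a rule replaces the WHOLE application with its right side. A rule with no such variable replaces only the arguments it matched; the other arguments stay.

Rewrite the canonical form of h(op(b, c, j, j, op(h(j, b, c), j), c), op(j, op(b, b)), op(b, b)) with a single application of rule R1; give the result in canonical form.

Answer: h(op(b, c, c, j, j), op(b, b, j), op(b, b))

Derivation:
Canonical form:  h(op(b, c, c, h(j, b, c), j, j, j), op(b, b, j), op(b, b))
Apply R1:  consuming c, h(j, b, c), j;  v := c, x := op(b, c, j, j), y := b
Every leftover argument binds to the variable; the entire application is replaced.
Result:  h(op(b, c, c, j, j), op(b, b, j), op(b, b))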